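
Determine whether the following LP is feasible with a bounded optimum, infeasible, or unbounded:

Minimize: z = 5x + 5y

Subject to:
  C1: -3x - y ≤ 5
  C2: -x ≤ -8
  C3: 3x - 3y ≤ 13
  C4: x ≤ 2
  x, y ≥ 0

Infeasible (no feasible solution exists)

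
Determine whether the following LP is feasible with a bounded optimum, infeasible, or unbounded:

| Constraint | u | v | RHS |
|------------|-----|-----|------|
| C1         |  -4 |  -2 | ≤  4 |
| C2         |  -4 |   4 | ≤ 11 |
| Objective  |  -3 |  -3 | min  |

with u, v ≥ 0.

Unbounded (objective can decrease without bound)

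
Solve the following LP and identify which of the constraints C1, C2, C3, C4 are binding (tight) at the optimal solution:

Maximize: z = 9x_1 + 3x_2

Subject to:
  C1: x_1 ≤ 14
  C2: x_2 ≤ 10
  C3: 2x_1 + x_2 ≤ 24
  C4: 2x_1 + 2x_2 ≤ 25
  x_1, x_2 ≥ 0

At x_1 = 12, x_2 = 0, compute slack b - a·x for each constraint:
  C1: 14 − 12 = 2  (slack)
  C2: 10 − 0 = 10  (slack)
  C3: 24 − 24 = 0  (binding)
  C4: 25 − 24 = 1  (slack)

Optimal: x_1 = 12, x_2 = 0
Binding: C3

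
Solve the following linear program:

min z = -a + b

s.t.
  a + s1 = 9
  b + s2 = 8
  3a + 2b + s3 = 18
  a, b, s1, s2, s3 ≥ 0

Evaluate the objective at each vertex of the feasible region:
  z(0, 0) = 0
  z(6, 0) = -6  ←
  z(0.6667, 8) = 7.333
  z(0, 8) = 8
The minimum is at a = 6, b = 0.

a = 6, b = 0, z = -6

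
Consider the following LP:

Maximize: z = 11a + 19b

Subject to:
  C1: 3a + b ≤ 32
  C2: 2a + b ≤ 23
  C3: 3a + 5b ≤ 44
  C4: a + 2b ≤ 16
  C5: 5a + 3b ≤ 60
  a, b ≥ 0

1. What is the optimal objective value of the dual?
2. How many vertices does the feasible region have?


1. 164
2. 5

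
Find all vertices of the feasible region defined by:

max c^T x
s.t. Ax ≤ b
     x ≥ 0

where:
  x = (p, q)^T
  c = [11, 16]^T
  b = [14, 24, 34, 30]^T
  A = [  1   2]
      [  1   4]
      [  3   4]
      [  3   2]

(0, 0), (10, 0), (8.667, 2), (6, 4), (4, 5), (0, 6)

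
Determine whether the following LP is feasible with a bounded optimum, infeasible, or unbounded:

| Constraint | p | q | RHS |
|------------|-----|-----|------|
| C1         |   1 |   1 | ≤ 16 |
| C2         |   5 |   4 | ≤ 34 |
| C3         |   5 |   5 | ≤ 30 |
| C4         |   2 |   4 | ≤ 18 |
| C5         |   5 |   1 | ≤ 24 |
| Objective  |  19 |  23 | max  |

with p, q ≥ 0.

Feasible with a bounded optimal solution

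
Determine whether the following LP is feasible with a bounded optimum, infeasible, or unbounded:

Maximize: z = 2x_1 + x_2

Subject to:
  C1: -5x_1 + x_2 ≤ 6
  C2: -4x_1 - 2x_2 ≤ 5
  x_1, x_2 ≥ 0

Unbounded (objective can increase without bound)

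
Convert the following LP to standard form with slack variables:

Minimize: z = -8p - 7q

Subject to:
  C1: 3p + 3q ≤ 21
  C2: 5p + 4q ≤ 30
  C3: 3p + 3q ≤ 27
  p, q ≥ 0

min z = -8p - 7q

s.t.
  3p + 3q + s1 = 21
  5p + 4q + s2 = 30
  3p + 3q + s3 = 27
  p, q, s1, s2, s3 ≥ 0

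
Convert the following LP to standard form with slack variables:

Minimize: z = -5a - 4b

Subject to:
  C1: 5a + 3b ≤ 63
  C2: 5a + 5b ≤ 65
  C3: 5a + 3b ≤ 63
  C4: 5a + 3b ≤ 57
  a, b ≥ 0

min z = -5a - 4b

s.t.
  5a + 3b + s1 = 63
  5a + 5b + s2 = 65
  5a + 3b + s3 = 63
  5a + 3b + s4 = 57
  a, b, s1, s2, s3, s4 ≥ 0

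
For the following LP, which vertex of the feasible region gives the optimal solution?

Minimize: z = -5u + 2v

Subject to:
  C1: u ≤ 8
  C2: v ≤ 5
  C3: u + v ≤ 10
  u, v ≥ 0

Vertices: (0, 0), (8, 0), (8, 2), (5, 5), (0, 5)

Evaluate the objective at each vertex of the feasible region:
  z(0, 0) = 0
  z(8, 0) = -40  ←
  z(8, 2) = -36
  z(5, 5) = -15
  z(0, 5) = 10
The minimum is at u = 8, v = 0.

(8, 0)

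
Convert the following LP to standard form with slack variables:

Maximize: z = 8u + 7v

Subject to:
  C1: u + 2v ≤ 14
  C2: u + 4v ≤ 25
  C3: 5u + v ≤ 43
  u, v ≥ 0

max z = 8u + 7v

s.t.
  u + 2v + s1 = 14
  u + 4v + s2 = 25
  5u + v + s3 = 43
  u, v, s1, s2, s3 ≥ 0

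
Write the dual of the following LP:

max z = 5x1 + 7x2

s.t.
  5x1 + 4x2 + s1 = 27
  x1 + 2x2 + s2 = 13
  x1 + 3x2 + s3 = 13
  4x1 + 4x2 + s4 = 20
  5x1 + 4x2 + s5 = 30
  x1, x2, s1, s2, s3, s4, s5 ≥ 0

Primal max cᵀx s.t. Ax ≤ b, x ≥ 0  →  Dual min bᵀy s.t. Aᵀy ≥ c, y ≥ 0.

Minimize: z = 27y1 + 13y2 + 13y3 + 20y4 + 30y5

Subject to:
  5y1 + y2 + y3 + 4y4 + 5y5 ≥ 5
  4y1 + 2y2 + 3y3 + 4y4 + 4y5 ≥ 7
  y1, y2, y3, y4, y5 ≥ 0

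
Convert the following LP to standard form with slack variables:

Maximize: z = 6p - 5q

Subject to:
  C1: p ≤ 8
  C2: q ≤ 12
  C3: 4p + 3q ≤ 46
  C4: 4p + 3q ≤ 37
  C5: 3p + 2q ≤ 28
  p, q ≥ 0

max z = 6p - 5q

s.t.
  p + s1 = 8
  q + s2 = 12
  4p + 3q + s3 = 46
  4p + 3q + s4 = 37
  3p + 2q + s5 = 28
  p, q, s1, s2, s3, s4, s5 ≥ 0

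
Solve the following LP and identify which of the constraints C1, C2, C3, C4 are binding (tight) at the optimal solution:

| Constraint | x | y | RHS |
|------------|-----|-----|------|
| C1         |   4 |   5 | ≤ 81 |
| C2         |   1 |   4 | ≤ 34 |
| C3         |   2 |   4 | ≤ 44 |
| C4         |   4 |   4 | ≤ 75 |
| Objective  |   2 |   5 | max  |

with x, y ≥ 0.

At x = 10, y = 6, compute slack b - a·x for each constraint:
  C1: 81 − 70 = 11  (slack)
  C2: 34 − 34 = 0  (binding)
  C3: 44 − 44 = 0  (binding)
  C4: 75 − 64 = 11  (slack)

Optimal: x = 10, y = 6
Binding: C2, C3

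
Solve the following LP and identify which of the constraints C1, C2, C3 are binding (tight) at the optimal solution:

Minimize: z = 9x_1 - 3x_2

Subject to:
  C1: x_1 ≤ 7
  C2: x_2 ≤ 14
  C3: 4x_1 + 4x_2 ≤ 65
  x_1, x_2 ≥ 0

At x_1 = 0, x_2 = 14, compute slack b - a·x for each constraint:
  C1: 7 − 0 = 7  (slack)
  C2: 14 − 14 = 0  (binding)
  C3: 65 − 56 = 9  (slack)

Optimal: x_1 = 0, x_2 = 14
Binding: C2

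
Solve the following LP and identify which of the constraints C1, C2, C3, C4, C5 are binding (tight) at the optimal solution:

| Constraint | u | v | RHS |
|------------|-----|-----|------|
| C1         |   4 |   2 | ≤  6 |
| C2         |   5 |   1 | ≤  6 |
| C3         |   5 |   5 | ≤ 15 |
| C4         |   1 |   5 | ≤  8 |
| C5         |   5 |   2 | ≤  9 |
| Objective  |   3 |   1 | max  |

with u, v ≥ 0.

At u = 1, v = 1, compute slack b - a·x for each constraint:
  C1: 6 − 6 = 0  (binding)
  C2: 6 − 6 = 0  (binding)
  C3: 15 − 10 = 5  (slack)
  C4: 8 − 6 = 2  (slack)
  C5: 9 − 7 = 2  (slack)

Optimal: u = 1, v = 1
Binding: C1, C2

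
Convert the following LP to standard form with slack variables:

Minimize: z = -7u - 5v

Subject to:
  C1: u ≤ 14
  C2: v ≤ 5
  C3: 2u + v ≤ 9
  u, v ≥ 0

min z = -7u - 5v

s.t.
  u + s1 = 14
  v + s2 = 5
  2u + v + s3 = 9
  u, v, s1, s2, s3 ≥ 0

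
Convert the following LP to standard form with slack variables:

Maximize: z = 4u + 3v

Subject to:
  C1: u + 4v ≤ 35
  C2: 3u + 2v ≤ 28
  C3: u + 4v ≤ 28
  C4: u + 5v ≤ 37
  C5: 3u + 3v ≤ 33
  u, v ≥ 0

max z = 4u + 3v

s.t.
  u + 4v + s1 = 35
  3u + 2v + s2 = 28
  u + 4v + s3 = 28
  u + 5v + s4 = 37
  3u + 3v + s5 = 33
  u, v, s1, s2, s3, s4, s5 ≥ 0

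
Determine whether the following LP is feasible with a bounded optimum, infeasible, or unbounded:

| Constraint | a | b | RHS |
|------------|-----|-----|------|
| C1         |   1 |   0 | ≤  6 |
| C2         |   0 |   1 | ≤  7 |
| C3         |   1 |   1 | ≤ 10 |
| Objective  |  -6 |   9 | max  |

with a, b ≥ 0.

Feasible with a bounded optimal solution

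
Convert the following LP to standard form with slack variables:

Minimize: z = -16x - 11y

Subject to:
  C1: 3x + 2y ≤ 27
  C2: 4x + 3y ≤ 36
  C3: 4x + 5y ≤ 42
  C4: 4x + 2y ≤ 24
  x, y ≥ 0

min z = -16x - 11y

s.t.
  3x + 2y + s1 = 27
  4x + 3y + s2 = 36
  4x + 5y + s3 = 42
  4x + 2y + s4 = 24
  x, y, s1, s2, s3, s4 ≥ 0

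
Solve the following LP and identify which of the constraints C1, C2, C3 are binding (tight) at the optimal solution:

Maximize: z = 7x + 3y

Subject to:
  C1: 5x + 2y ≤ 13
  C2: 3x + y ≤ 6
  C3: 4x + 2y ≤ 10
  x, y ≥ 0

At x = 1, y = 3, compute slack b - a·x for each constraint:
  C1: 13 − 11 = 2  (slack)
  C2: 6 − 6 = 0  (binding)
  C3: 10 − 10 = 0  (binding)

Optimal: x = 1, y = 3
Binding: C2, C3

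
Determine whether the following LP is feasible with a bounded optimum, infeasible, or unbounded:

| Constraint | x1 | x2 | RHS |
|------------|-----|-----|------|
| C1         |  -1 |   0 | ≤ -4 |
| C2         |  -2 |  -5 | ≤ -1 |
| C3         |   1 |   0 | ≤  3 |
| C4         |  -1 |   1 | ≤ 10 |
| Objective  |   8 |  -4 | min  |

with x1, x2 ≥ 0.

Infeasible (no feasible solution exists)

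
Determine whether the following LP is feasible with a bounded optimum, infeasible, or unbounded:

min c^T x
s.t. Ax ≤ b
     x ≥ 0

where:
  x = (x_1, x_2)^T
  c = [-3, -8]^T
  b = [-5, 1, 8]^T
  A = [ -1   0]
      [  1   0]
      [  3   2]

Infeasible (no feasible solution exists)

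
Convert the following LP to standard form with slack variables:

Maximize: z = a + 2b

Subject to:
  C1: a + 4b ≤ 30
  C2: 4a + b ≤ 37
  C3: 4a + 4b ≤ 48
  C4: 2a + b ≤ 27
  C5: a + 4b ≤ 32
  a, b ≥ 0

max z = a + 2b

s.t.
  a + 4b + s1 = 30
  4a + b + s2 = 37
  4a + 4b + s3 = 48
  2a + b + s4 = 27
  a + 4b + s5 = 32
  a, b, s1, s2, s3, s4, s5 ≥ 0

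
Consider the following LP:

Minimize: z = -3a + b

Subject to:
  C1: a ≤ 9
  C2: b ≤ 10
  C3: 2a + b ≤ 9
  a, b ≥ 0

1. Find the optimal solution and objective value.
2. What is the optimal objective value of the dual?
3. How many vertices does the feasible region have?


1. a = 4.5, b = 0, z = -13.5
2. -13.5
3. 3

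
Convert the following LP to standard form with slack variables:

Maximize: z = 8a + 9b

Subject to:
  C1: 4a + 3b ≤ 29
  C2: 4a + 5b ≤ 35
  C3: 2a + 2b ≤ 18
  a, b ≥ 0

max z = 8a + 9b

s.t.
  4a + 3b + s1 = 29
  4a + 5b + s2 = 35
  2a + 2b + s3 = 18
  a, b, s1, s2, s3 ≥ 0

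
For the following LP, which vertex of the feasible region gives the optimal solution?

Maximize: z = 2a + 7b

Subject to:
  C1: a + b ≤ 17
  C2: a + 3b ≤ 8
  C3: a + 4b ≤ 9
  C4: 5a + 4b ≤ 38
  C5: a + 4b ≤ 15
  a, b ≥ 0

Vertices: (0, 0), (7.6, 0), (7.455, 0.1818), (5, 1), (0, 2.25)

Evaluate the objective at each vertex of the feasible region:
  z(0, 0) = 0
  z(7.6, 0) = 15.2
  z(7.455, 0.1818) = 16.18
  z(5, 1) = 17  ←
  z(0, 2.25) = 15.75
The maximum is at a = 5, b = 1.

(5, 1)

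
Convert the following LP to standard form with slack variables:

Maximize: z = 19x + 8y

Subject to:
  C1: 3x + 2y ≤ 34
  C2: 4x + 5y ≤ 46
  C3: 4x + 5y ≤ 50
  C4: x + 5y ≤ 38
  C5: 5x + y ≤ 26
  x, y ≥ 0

max z = 19x + 8y

s.t.
  3x + 2y + s1 = 34
  4x + 5y + s2 = 46
  4x + 5y + s3 = 50
  x + 5y + s4 = 38
  5x + y + s5 = 26
  x, y, s1, s2, s3, s4, s5 ≥ 0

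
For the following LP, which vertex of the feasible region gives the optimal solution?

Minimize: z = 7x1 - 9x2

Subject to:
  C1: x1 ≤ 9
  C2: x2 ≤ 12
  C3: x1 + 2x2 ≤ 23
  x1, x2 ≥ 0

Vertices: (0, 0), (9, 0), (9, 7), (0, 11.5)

Evaluate the objective at each vertex of the feasible region:
  z(0, 0) = 0
  z(9, 0) = 63
  z(9, 7) = 0
  z(0, 11.5) = -103.5  ←
The minimum is at x1 = 0, x2 = 11.5.

(0, 11.5)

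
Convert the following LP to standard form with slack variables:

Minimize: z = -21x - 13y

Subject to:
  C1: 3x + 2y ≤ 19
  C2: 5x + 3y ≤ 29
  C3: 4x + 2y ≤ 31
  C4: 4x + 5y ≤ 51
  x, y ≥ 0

min z = -21x - 13y

s.t.
  3x + 2y + s1 = 19
  5x + 3y + s2 = 29
  4x + 2y + s3 = 31
  4x + 5y + s4 = 51
  x, y, s1, s2, s3, s4 ≥ 0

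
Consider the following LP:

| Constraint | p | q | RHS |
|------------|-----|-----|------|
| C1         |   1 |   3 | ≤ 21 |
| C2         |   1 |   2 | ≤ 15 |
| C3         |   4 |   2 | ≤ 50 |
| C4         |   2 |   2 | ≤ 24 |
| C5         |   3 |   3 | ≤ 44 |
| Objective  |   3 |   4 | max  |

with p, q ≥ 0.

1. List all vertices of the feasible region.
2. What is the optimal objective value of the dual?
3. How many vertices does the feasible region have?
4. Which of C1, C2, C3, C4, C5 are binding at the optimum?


1. (0, 0), (12, 0), (9, 3), (3, 6), (0, 7)
2. 39
3. 5
4. C2, C4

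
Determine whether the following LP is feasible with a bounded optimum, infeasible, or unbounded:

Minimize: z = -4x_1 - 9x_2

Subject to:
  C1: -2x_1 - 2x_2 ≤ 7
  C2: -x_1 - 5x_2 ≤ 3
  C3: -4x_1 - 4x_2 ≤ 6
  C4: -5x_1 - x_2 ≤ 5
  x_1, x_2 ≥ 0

Unbounded (objective can decrease without bound)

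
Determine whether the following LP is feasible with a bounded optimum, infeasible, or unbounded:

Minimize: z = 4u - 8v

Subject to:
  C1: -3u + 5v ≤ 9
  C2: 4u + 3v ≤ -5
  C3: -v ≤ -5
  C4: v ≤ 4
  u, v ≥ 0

Infeasible (no feasible solution exists)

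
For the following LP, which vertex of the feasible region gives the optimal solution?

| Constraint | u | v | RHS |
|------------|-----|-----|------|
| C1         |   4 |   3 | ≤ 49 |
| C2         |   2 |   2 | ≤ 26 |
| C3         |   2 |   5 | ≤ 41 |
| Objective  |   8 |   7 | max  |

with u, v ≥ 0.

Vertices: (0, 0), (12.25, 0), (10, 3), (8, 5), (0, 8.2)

Evaluate the objective at each vertex of the feasible region:
  z(0, 0) = 0
  z(12.25, 0) = 98
  z(10, 3) = 101  ←
  z(8, 5) = 99
  z(0, 8.2) = 57.4
The maximum is at u = 10, v = 3.

(10, 3)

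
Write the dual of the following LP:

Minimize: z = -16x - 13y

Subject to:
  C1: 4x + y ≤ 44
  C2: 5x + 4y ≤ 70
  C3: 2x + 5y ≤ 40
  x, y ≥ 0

Primal min cᵀx s.t. Ax ≤ b, x ≥ 0  →  Dual max −bᵀy s.t. Aᵀy ≥ −c, y ≥ 0.

Maximize: z = -44y1 - 70y2 - 40y3

Subject to:
  4y1 + 5y2 + 2y3 ≥ 16
  y1 + 4y2 + 5y3 ≥ 13
  y1, y2, y3 ≥ 0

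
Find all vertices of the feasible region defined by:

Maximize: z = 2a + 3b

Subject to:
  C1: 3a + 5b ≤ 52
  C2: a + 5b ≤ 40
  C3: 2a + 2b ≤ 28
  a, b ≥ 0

(0, 0), (14, 0), (9, 5), (6, 6.8), (0, 8)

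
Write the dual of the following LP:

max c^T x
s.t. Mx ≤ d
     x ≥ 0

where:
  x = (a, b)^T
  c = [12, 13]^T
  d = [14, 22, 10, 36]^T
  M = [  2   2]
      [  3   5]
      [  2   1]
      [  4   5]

Primal max cᵀx s.t. Ax ≤ b, x ≥ 0  →  Dual min bᵀy s.t. Aᵀy ≥ c, y ≥ 0.

Minimize: z = 14y1 + 22y2 + 10y3 + 36y4

Subject to:
  2y1 + 3y2 + 2y3 + 4y4 ≥ 12
  2y1 + 5y2 + y3 + 5y4 ≥ 13
  y1, y2, y3, y4 ≥ 0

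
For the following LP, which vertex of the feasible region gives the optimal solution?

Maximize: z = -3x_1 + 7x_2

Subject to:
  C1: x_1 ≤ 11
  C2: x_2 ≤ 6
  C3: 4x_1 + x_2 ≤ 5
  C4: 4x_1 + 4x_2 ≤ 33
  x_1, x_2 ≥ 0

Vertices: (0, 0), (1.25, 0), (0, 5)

Evaluate the objective at each vertex of the feasible region:
  z(0, 0) = 0
  z(1.25, 0) = -3.75
  z(0, 5) = 35  ←
The maximum is at x_1 = 0, x_2 = 5.

(0, 5)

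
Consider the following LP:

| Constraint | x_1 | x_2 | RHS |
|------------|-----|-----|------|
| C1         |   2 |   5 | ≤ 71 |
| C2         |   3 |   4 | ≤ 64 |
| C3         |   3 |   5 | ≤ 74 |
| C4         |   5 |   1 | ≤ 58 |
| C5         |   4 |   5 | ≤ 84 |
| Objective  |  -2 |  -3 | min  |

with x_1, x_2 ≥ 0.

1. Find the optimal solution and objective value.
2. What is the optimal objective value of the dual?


1. x_1 = 8, x_2 = 10, z = -46
2. -46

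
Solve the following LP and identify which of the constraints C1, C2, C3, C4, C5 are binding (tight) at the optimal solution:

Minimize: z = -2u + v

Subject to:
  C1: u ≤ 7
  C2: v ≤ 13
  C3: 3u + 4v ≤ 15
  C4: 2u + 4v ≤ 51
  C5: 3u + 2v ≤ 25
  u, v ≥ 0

At u = 5, v = 0, compute slack b - a·x for each constraint:
  C1: 7 − 5 = 2  (slack)
  C2: 13 − 0 = 13  (slack)
  C3: 15 − 15 = 0  (binding)
  C4: 51 − 10 = 41  (slack)
  C5: 25 − 15 = 10  (slack)

Optimal: u = 5, v = 0
Binding: C3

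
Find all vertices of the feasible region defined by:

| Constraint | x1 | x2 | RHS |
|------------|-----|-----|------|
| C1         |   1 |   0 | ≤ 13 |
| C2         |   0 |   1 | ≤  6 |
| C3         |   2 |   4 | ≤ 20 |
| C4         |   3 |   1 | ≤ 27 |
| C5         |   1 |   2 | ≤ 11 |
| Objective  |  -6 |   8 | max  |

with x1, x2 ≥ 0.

(0, 0), (9, 0), (8.8, 0.6), (0, 5)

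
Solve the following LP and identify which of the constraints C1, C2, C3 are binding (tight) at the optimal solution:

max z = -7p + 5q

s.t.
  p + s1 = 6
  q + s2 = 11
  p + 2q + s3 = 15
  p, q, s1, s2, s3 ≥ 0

At p = 0, q = 7.5, compute slack b - a·x for each constraint:
  C1: 6 − 0 = 6  (slack)
  C2: 11 − 7.5 = 3.5  (slack)
  C3: 15 − 15 = 0  (binding)

Optimal: p = 0, q = 7.5
Binding: C3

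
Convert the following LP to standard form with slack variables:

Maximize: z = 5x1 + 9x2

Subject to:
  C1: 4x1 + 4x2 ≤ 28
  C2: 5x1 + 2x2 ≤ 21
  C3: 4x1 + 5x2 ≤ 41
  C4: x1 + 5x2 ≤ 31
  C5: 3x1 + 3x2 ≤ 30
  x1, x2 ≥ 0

max z = 5x1 + 9x2

s.t.
  4x1 + 4x2 + s1 = 28
  5x1 + 2x2 + s2 = 21
  4x1 + 5x2 + s3 = 41
  x1 + 5x2 + s4 = 31
  3x1 + 3x2 + s5 = 30
  x1, x2, s1, s2, s3, s4, s5 ≥ 0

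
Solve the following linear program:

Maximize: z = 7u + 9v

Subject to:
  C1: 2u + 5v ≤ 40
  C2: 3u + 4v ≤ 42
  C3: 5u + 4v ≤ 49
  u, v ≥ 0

Evaluate the objective at each vertex of the feasible region:
  z(0, 0) = 0
  z(9.8, 0) = 68.6
  z(5, 6) = 89  ←
  z(0, 8) = 72
The maximum is at u = 5, v = 6.

u = 5, v = 6, z = 89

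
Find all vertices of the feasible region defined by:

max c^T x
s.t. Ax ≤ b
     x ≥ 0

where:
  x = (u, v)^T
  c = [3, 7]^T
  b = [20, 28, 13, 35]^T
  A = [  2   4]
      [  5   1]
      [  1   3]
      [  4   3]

(0, 0), (5.6, 0), (5.111, 2.444), (4, 3), (0, 4.333)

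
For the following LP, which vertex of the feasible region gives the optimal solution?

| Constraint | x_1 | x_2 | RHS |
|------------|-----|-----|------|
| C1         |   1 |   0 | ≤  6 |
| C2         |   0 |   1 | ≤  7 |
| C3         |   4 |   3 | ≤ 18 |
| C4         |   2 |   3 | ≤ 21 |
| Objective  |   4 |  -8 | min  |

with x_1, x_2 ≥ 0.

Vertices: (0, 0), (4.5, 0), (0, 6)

Evaluate the objective at each vertex of the feasible region:
  z(0, 0) = 0
  z(4.5, 0) = 18
  z(0, 6) = -48  ←
The minimum is at x_1 = 0, x_2 = 6.

(0, 6)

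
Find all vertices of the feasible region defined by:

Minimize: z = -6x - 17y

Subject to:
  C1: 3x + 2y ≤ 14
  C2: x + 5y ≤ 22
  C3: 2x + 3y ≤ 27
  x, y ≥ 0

(0, 0), (4.667, 0), (2, 4), (0, 4.4)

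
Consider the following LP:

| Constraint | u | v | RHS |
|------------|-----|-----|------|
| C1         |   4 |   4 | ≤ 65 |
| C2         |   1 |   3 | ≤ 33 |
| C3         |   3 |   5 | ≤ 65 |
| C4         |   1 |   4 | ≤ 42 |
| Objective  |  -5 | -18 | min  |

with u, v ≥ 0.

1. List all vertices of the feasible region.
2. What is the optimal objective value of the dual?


1. (0, 0), (16.25, 0), (8.125, 8.125), (7.5, 8.5), (6, 9), (0, 10.5)
2. -192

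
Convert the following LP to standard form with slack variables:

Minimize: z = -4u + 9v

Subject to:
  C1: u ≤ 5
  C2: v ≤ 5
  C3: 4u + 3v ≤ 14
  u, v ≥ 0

min z = -4u + 9v

s.t.
  u + s1 = 5
  v + s2 = 5
  4u + 3v + s3 = 14
  u, v, s1, s2, s3 ≥ 0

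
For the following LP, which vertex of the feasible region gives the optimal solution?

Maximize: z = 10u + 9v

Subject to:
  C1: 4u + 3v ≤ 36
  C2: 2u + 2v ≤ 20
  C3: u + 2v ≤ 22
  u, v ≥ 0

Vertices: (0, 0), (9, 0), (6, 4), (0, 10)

Evaluate the objective at each vertex of the feasible region:
  z(0, 0) = 0
  z(9, 0) = 90
  z(6, 4) = 96  ←
  z(0, 10) = 90
The maximum is at u = 6, v = 4.

(6, 4)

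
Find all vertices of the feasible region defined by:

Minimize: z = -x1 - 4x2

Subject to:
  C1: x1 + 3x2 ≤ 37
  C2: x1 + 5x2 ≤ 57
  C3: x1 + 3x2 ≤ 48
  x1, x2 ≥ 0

(0, 0), (37, 0), (7, 10), (0, 11.4)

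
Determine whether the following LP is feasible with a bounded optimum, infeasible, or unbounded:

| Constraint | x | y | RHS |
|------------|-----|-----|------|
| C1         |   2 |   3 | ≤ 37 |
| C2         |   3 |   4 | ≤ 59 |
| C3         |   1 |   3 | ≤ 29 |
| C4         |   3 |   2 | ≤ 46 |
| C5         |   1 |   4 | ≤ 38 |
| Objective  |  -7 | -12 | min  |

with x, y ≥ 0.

Feasible with a bounded optimal solution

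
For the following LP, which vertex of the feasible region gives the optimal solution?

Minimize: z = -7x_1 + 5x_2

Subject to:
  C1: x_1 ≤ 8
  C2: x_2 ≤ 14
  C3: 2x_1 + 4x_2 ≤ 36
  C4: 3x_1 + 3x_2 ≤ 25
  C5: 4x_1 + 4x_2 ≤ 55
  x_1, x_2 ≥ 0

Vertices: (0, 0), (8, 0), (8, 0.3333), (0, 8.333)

Evaluate the objective at each vertex of the feasible region:
  z(0, 0) = 0
  z(8, 0) = -56  ←
  z(8, 0.3333) = -54.33
  z(0, 8.333) = 41.67
The minimum is at x_1 = 8, x_2 = 0.

(8, 0)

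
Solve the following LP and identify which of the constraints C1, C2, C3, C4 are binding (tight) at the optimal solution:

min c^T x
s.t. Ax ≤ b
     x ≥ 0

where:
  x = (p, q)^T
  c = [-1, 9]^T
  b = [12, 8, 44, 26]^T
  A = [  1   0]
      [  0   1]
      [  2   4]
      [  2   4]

At p = 12, q = 0, compute slack b - a·x for each constraint:
  C1: 12 − 12 = 0  (binding)
  C2: 8 − 0 = 8  (slack)
  C3: 44 − 24 = 20  (slack)
  C4: 26 − 24 = 2  (slack)

Optimal: p = 12, q = 0
Binding: C1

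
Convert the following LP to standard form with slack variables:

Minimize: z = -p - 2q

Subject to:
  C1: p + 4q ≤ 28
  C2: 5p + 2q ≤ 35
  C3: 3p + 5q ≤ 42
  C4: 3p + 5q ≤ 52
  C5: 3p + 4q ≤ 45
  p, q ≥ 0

min z = -p - 2q

s.t.
  p + 4q + s1 = 28
  5p + 2q + s2 = 35
  3p + 5q + s3 = 42
  3p + 5q + s4 = 52
  3p + 4q + s5 = 45
  p, q, s1, s2, s3, s4, s5 ≥ 0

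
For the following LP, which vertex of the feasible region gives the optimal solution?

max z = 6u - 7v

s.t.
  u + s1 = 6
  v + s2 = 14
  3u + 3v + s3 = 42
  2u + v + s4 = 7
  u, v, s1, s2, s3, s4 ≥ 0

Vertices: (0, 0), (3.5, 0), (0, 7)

Evaluate the objective at each vertex of the feasible region:
  z(0, 0) = 0
  z(3.5, 0) = 21  ←
  z(0, 7) = -49
The maximum is at u = 3.5, v = 0.

(3.5, 0)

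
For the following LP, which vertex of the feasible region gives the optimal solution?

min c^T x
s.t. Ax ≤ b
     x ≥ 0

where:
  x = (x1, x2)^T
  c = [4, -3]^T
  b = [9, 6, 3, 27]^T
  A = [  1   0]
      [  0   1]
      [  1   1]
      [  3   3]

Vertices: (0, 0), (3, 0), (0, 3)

Evaluate the objective at each vertex of the feasible region:
  z(0, 0) = 0
  z(3, 0) = 12
  z(0, 3) = -9  ←
The minimum is at x1 = 0, x2 = 3.

(0, 3)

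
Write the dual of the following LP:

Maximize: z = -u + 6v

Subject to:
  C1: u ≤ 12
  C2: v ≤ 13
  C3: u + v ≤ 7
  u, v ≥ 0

Primal max cᵀx s.t. Ax ≤ b, x ≥ 0  →  Dual min bᵀy s.t. Aᵀy ≥ c, y ≥ 0.

Minimize: z = 12y1 + 13y2 + 7y3

Subject to:
  y1 + y3 ≥ -1
  y2 + y3 ≥ 6
  y1, y2, y3 ≥ 0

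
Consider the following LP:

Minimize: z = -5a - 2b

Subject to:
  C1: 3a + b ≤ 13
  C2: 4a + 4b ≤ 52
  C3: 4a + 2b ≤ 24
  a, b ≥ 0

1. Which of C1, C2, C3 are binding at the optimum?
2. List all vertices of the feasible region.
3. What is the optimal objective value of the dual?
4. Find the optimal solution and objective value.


1. C1, C3
2. (0, 0), (4.333, 0), (1, 10), (0, 12)
3. -25
4. a = 1, b = 10, z = -25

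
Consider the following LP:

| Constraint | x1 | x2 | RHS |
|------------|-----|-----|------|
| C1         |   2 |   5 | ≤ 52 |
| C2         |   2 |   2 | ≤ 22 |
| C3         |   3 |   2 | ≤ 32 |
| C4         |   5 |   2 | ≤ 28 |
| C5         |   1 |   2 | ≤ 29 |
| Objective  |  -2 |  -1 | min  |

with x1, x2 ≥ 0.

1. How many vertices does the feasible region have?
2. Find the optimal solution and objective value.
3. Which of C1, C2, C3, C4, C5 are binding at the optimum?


1. 5
2. x1 = 2, x2 = 9, z = -13
3. C2, C4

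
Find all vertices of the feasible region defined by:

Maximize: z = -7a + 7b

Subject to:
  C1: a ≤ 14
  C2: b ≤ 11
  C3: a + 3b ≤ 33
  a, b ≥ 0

(0, 0), (14, 0), (14, 6.333), (0, 11)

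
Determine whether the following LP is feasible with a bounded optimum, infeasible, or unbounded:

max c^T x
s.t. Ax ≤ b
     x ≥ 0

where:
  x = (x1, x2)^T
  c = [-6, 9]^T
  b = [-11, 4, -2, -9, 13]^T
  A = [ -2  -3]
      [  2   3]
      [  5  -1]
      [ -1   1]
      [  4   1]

Infeasible (no feasible solution exists)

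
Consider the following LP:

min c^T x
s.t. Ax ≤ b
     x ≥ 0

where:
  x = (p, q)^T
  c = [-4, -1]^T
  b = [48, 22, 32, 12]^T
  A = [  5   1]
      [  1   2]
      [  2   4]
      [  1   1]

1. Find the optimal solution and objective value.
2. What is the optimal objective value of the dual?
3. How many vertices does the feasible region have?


1. p = 9, q = 3, z = -39
2. -39
3. 5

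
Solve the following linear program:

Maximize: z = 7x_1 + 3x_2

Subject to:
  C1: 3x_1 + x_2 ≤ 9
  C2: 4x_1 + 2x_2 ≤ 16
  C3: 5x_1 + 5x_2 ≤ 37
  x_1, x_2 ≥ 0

Evaluate the objective at each vertex of the feasible region:
  z(0, 0) = 0
  z(3, 0) = 21
  z(1, 6) = 25  ←
  z(0.6, 6.8) = 24.6
  z(0, 7.4) = 22.2
The maximum is at x_1 = 1, x_2 = 6.

x_1 = 1, x_2 = 6, z = 25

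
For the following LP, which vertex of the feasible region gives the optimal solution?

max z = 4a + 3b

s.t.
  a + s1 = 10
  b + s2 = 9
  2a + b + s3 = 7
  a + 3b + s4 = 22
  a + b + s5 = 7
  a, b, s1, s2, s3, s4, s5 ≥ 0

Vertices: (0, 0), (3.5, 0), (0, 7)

Evaluate the objective at each vertex of the feasible region:
  z(0, 0) = 0
  z(3.5, 0) = 14
  z(0, 7) = 21  ←
The maximum is at a = 0, b = 7.

(0, 7)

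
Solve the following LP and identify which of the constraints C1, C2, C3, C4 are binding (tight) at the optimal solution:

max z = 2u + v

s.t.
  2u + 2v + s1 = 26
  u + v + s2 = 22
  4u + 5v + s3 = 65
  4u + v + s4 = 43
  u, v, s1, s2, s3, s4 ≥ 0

At u = 10, v = 3, compute slack b - a·x for each constraint:
  C1: 26 − 26 = 0  (binding)
  C2: 22 − 13 = 9  (slack)
  C3: 65 − 55 = 10  (slack)
  C4: 43 − 43 = 0  (binding)

Optimal: u = 10, v = 3
Binding: C1, C4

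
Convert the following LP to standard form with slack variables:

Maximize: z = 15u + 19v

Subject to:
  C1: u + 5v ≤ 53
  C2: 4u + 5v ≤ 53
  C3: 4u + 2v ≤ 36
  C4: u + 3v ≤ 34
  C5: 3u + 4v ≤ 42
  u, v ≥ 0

max z = 15u + 19v

s.t.
  u + 5v + s1 = 53
  4u + 5v + s2 = 53
  4u + 2v + s3 = 36
  u + 3v + s4 = 34
  3u + 4v + s5 = 42
  u, v, s1, s2, s3, s4, s5 ≥ 0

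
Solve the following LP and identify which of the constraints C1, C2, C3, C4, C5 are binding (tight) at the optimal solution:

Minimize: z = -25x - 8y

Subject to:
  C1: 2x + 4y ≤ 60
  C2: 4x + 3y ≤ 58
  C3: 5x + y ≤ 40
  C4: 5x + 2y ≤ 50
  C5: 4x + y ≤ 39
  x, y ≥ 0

At x = 6, y = 10, compute slack b - a·x for each constraint:
  C1: 60 − 52 = 8  (slack)
  C2: 58 − 54 = 4  (slack)
  C3: 40 − 40 = 0  (binding)
  C4: 50 − 50 = 0  (binding)
  C5: 39 − 34 = 5  (slack)

Optimal: x = 6, y = 10
Binding: C3, C4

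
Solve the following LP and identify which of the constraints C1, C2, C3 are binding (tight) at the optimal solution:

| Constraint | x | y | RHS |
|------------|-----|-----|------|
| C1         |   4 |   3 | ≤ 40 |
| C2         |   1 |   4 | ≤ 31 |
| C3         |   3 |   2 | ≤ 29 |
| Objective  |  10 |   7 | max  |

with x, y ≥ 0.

At x = 7, y = 4, compute slack b - a·x for each constraint:
  C1: 40 − 40 = 0  (binding)
  C2: 31 − 23 = 8  (slack)
  C3: 29 − 29 = 0  (binding)

Optimal: x = 7, y = 4
Binding: C1, C3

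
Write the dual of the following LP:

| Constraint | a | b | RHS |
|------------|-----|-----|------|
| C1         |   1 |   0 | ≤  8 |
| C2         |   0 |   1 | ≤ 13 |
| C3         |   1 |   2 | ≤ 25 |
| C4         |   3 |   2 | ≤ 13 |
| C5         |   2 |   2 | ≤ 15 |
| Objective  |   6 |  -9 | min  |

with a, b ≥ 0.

Primal min cᵀx s.t. Ax ≤ b, x ≥ 0  →  Dual max −bᵀy s.t. Aᵀy ≥ −c, y ≥ 0.

Maximize: z = -8y1 - 13y2 - 25y3 - 13y4 - 15y5

Subject to:
  y1 + y3 + 3y4 + 2y5 ≥ -6
  y2 + 2y3 + 2y4 + 2y5 ≥ 9
  y1, y2, y3, y4, y5 ≥ 0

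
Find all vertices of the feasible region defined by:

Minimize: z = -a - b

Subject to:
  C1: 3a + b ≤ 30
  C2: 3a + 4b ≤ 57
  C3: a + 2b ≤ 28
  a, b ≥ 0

(0, 0), (10, 0), (7, 9), (1, 13.5), (0, 14)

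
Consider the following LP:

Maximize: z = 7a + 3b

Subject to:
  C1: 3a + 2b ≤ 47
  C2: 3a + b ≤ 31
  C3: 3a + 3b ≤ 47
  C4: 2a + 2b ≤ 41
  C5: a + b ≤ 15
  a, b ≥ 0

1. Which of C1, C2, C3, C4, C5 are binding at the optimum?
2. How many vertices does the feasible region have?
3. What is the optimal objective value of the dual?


1. C2, C5
2. 4
3. 77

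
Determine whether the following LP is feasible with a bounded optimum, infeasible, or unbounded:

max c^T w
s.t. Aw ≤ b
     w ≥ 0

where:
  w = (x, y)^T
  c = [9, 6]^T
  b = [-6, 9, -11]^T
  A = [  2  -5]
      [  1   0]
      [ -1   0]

Infeasible (no feasible solution exists)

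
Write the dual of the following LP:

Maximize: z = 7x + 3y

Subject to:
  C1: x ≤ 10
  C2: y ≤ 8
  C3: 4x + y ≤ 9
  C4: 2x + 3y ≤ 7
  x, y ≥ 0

Primal max cᵀx s.t. Ax ≤ b, x ≥ 0  →  Dual min bᵀy s.t. Aᵀy ≥ c, y ≥ 0.

Minimize: z = 10y1 + 8y2 + 9y3 + 7y4

Subject to:
  y1 + 4y3 + 2y4 ≥ 7
  y2 + y3 + 3y4 ≥ 3
  y1, y2, y3, y4 ≥ 0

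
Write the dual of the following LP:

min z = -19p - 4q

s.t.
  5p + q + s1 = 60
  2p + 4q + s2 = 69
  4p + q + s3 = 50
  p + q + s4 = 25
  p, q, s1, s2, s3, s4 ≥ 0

Primal min cᵀx s.t. Ax ≤ b, x ≥ 0  →  Dual max −bᵀy s.t. Aᵀy ≥ −c, y ≥ 0.

Maximize: z = -60y1 - 69y2 - 50y3 - 25y4

Subject to:
  5y1 + 2y2 + 4y3 + y4 ≥ 19
  y1 + 4y2 + y3 + y4 ≥ 4
  y1, y2, y3, y4 ≥ 0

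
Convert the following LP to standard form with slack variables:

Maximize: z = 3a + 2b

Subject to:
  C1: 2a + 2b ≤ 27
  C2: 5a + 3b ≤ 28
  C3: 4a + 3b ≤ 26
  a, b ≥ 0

max z = 3a + 2b

s.t.
  2a + 2b + s1 = 27
  5a + 3b + s2 = 28
  4a + 3b + s3 = 26
  a, b, s1, s2, s3 ≥ 0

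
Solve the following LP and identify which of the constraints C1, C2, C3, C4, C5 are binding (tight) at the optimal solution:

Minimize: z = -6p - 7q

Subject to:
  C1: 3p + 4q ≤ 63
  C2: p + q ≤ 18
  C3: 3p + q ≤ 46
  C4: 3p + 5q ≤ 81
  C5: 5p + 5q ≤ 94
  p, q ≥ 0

At p = 9, q = 9, compute slack b - a·x for each constraint:
  C1: 63 − 63 = 0  (binding)
  C2: 18 − 18 = 0  (binding)
  C3: 46 − 36 = 10  (slack)
  C4: 81 − 72 = 9  (slack)
  C5: 94 − 90 = 4  (slack)

Optimal: p = 9, q = 9
Binding: C1, C2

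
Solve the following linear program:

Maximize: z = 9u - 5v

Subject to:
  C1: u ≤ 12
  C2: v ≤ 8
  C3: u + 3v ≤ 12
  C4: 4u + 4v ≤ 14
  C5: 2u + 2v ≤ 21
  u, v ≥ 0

Evaluate the objective at each vertex of the feasible region:
  z(0, 0) = 0
  z(3.5, 0) = 31.5  ←
  z(0, 3.5) = -17.5
The maximum is at u = 3.5, v = 0.

u = 3.5, v = 0, z = 31.5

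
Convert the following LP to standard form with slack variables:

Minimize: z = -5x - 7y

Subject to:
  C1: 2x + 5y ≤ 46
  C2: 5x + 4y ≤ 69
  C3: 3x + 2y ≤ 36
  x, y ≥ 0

min z = -5x - 7y

s.t.
  2x + 5y + s1 = 46
  5x + 4y + s2 = 69
  3x + 2y + s3 = 36
  x, y, s1, s2, s3 ≥ 0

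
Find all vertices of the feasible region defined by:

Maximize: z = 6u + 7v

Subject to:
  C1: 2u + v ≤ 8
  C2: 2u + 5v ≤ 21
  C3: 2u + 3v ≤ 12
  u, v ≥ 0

(0, 0), (4, 0), (3, 2), (0, 4)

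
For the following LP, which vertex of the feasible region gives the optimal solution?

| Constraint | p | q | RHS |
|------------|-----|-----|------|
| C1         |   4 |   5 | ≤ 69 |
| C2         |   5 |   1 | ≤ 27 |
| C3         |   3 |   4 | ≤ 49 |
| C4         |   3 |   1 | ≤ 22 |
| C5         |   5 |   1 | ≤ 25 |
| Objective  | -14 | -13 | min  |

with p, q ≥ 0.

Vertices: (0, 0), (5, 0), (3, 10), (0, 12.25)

Evaluate the objective at each vertex of the feasible region:
  z(0, 0) = 0
  z(5, 0) = -70
  z(3, 10) = -172  ←
  z(0, 12.25) = -159.2
The minimum is at p = 3, q = 10.

(3, 10)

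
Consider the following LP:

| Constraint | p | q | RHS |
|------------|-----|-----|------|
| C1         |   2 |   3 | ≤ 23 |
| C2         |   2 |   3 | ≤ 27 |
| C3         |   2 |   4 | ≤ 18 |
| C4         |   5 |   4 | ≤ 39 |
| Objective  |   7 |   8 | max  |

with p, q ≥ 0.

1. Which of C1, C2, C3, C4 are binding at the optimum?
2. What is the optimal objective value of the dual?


1. C3, C4
2. 57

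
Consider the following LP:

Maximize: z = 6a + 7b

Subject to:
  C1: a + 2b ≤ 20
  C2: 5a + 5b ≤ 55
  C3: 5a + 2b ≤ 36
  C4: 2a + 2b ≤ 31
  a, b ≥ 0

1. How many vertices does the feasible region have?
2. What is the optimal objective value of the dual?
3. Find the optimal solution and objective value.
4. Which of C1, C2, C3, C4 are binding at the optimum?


1. 5
2. 75
3. a = 2, b = 9, z = 75
4. C1, C2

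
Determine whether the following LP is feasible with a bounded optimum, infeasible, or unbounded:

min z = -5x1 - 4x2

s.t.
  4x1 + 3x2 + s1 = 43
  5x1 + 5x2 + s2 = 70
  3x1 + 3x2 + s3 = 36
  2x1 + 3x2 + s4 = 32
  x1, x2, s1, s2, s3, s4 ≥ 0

Feasible with a bounded optimal solution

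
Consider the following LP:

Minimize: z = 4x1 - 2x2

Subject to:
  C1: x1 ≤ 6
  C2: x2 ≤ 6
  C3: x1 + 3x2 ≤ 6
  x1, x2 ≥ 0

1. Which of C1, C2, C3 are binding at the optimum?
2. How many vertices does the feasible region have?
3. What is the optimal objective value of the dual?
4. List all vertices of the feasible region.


1. C3
2. 3
3. -4
4. (0, 0), (6, 0), (0, 2)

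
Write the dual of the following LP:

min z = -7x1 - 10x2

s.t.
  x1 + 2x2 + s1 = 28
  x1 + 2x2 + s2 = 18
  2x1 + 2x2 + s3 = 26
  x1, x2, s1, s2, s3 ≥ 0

Primal min cᵀx s.t. Ax ≤ b, x ≥ 0  →  Dual max −bᵀy s.t. Aᵀy ≥ −c, y ≥ 0.

Maximize: z = -28y1 - 18y2 - 26y3

Subject to:
  y1 + y2 + 2y3 ≥ 7
  2y1 + 2y2 + 2y3 ≥ 10
  y1, y2, y3 ≥ 0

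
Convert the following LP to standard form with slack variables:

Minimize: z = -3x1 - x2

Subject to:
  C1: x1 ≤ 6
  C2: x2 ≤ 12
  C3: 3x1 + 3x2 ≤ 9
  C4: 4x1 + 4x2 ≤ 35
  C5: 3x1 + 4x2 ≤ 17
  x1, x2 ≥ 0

min z = -3x1 - x2

s.t.
  x1 + s1 = 6
  x2 + s2 = 12
  3x1 + 3x2 + s3 = 9
  4x1 + 4x2 + s4 = 35
  3x1 + 4x2 + s5 = 17
  x1, x2, s1, s2, s3, s4, s5 ≥ 0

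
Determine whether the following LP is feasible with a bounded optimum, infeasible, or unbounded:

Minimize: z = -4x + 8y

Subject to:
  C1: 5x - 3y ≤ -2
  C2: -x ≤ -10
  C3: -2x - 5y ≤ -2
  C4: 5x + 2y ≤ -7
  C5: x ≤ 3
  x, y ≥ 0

Infeasible (no feasible solution exists)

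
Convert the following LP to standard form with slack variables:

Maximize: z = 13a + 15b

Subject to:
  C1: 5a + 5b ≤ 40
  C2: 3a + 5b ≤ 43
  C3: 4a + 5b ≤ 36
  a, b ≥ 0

max z = 13a + 15b

s.t.
  5a + 5b + s1 = 40
  3a + 5b + s2 = 43
  4a + 5b + s3 = 36
  a, b, s1, s2, s3 ≥ 0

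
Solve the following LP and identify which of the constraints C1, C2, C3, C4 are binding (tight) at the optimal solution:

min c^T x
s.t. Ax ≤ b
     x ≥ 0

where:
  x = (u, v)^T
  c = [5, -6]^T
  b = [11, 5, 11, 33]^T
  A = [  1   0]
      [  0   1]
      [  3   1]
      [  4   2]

At u = 0, v = 5, compute slack b - a·x for each constraint:
  C1: 11 − 0 = 11  (slack)
  C2: 5 − 5 = 0  (binding)
  C3: 11 − 5 = 6  (slack)
  C4: 33 − 10 = 23  (slack)

Optimal: u = 0, v = 5
Binding: C2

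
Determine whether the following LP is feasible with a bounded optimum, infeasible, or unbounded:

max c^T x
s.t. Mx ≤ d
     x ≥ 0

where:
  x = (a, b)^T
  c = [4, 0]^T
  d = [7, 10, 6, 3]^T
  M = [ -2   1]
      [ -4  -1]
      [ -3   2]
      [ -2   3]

Unbounded (objective can increase without bound)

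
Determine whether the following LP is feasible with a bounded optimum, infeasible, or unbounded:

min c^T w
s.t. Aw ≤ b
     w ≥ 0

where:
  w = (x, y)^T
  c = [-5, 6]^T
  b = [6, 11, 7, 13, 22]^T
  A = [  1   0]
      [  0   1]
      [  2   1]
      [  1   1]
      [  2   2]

Feasible with a bounded optimal solution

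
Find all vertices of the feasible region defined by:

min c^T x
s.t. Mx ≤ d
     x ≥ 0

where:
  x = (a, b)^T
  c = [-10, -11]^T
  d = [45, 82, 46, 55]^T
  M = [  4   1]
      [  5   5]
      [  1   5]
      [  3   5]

(0, 0), (11.25, 0), (10, 5), (4.5, 8.3), (0, 9.2)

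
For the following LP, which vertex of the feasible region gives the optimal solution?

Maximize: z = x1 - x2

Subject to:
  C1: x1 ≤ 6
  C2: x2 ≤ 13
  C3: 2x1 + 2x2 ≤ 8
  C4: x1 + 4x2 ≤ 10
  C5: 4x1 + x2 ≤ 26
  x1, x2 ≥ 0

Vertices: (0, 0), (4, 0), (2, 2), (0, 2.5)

Evaluate the objective at each vertex of the feasible region:
  z(0, 0) = 0
  z(4, 0) = 4  ←
  z(2, 2) = 0
  z(0, 2.5) = -2.5
The maximum is at x1 = 4, x2 = 0.

(4, 0)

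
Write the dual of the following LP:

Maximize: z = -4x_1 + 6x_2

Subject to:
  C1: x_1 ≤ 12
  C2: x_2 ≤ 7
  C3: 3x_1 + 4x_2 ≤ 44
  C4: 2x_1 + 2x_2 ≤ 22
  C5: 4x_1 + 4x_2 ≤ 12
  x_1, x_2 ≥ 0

Primal max cᵀx s.t. Ax ≤ b, x ≥ 0  →  Dual min bᵀy s.t. Aᵀy ≥ c, y ≥ 0.

Minimize: z = 12y1 + 7y2 + 44y3 + 22y4 + 12y5

Subject to:
  y1 + 3y3 + 2y4 + 4y5 ≥ -4
  y2 + 4y3 + 2y4 + 4y5 ≥ 6
  y1, y2, y3, y4, y5 ≥ 0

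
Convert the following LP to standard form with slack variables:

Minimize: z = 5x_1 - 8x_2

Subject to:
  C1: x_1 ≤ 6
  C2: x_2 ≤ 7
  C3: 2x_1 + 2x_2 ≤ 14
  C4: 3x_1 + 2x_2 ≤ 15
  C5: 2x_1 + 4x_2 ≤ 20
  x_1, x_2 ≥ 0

min z = 5x_1 - 8x_2

s.t.
  x_1 + s1 = 6
  x_2 + s2 = 7
  2x_1 + 2x_2 + s3 = 14
  3x_1 + 2x_2 + s4 = 15
  2x_1 + 4x_2 + s5 = 20
  x_1, x_2, s1, s2, s3, s4, s5 ≥ 0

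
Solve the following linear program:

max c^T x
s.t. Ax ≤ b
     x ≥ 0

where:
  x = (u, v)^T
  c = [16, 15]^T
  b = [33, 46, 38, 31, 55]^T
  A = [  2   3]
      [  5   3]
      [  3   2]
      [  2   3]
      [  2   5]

Evaluate the objective at each vertex of the feasible region:
  z(0, 0) = 0
  z(9.2, 0) = 147.2
  z(5, 7) = 185  ←
  z(0, 10.33) = 155
The maximum is at u = 5, v = 7.

u = 5, v = 7, z = 185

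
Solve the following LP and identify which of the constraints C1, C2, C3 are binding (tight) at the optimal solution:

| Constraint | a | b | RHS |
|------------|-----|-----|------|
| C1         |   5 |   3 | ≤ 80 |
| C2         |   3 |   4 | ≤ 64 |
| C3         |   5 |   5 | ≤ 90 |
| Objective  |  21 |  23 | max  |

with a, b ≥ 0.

At a = 8, b = 10, compute slack b - a·x for each constraint:
  C1: 80 − 70 = 10  (slack)
  C2: 64 − 64 = 0  (binding)
  C3: 90 − 90 = 0  (binding)

Optimal: a = 8, b = 10
Binding: C2, C3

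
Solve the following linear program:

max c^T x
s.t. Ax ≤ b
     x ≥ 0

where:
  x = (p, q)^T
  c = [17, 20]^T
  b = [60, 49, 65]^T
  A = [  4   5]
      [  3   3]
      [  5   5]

Evaluate the objective at each vertex of the feasible region:
  z(0, 0) = 0
  z(13, 0) = 221
  z(5, 8) = 245  ←
  z(0, 12) = 240
The maximum is at p = 5, q = 8.

p = 5, q = 8, z = 245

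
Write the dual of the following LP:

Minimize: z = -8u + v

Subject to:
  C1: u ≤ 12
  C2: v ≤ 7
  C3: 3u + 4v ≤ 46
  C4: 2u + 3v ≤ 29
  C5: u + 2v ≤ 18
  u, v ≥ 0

Primal min cᵀx s.t. Ax ≤ b, x ≥ 0  →  Dual max −bᵀy s.t. Aᵀy ≥ −c, y ≥ 0.

Maximize: z = -12y1 - 7y2 - 46y3 - 29y4 - 18y5

Subject to:
  y1 + 3y3 + 2y4 + y5 ≥ 8
  y2 + 4y3 + 3y4 + 2y5 ≥ -1
  y1, y2, y3, y4, y5 ≥ 0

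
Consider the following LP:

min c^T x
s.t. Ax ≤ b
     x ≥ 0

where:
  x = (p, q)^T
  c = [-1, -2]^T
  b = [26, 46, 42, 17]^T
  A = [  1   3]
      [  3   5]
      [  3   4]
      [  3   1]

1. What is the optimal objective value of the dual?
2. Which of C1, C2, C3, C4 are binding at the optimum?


1. -18
2. C1, C2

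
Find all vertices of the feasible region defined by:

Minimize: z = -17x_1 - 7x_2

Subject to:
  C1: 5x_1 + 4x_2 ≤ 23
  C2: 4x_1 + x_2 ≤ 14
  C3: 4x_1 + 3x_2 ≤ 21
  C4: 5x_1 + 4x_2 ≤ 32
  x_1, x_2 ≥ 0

(0, 0), (3.5, 0), (3, 2), (0, 5.75)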